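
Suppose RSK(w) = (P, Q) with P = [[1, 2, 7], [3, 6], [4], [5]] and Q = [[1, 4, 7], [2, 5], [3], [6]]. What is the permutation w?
5 4 1 6 3 2 7

Reverse the RSK construction: for i from n down to 1, find the cell of Q containing i, remove the entry at that cell from P, and reverse-bump it up through P; the value ejected from row 1 is w(i).

Step i=7: Q has 7 at row 1, column 3; remove that cell from P, ejecting 7. So w(7) = 7. P is now [[1, 2], [3, 6], [4], [5]].
Step i=6: Q has 6 at row 4, column 1; remove 5 from row 4 of P and reverse-bump: 5 enters row 3 and ejects 4; 4 enters row 2 and ejects 3; 3 enters row 1 and ejects 2. So w(6) = 2. P is now [[1, 3], [4, 6], [5]].
Step i=5: Q has 5 at row 2, column 2; remove 6 from row 2 of P and reverse-bump: 6 enters row 1 and ejects 3. So w(5) = 3. P is now [[1, 6], [4], [5]].
Step i=4: Q has 4 at row 1, column 2; remove that cell from P, ejecting 6. So w(4) = 6. P is now [[1], [4], [5]].
Step i=3: Q has 3 at row 3, column 1; remove 5 from row 3 of P and reverse-bump: 5 enters row 2 and ejects 4; 4 enters row 1 and ejects 1. So w(3) = 1. P is now [[4], [5]].
Step i=2: Q has 2 at row 2, column 1; remove 5 from row 2 of P and reverse-bump: 5 enters row 1 and ejects 4. So w(2) = 4. P is now [[5]].
Step i=1: Q has 1 at row 1, column 1; remove that cell from P, ejecting 5. So w(1) = 5. P is now [].

So w = 5 4 1 6 3 2 7.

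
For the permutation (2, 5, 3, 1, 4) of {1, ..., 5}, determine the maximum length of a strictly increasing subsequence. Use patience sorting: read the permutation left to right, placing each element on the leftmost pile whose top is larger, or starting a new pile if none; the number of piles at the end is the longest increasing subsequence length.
3

2: new pile. tops = [2]
5: new pile. tops = [2, 5]
3: onto pile 2 (replacing 5). tops = [2, 3]
1: onto pile 1 (replacing 2). tops = [1, 3]
4: new pile. tops = [1, 3, 4]

3 piles, so the longest increasing subsequence has length 3.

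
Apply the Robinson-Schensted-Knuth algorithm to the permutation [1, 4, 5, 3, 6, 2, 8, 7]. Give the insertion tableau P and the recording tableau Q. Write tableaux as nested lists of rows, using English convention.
Insert each entry of the permutation into P by Schensted row insertion, recording in Q the position of each new cell.

Insert 1: appended to row 1. P = [[1]].
Insert 4: appended to row 1. P = [[1, 4]].
Insert 5: appended to row 1. P = [[1, 4, 5]].
Insert 3: 3 bumps 4 from row 1; 4 starts row 2. P = [[1, 3, 5], [4]].
Insert 6: appended to row 1. P = [[1, 3, 5, 6], [4]].
Insert 2: 2 bumps 3 from row 1; 3 bumps 4 from row 2; 4 starts row 3. P = [[1, 2, 5, 6], [3], [4]].
Insert 8: appended to row 1. P = [[1, 2, 5, 6, 8], [3], [4]].
Insert 7: 7 bumps 8 from row 1; 8 appends to row 2. P = [[1, 2, 5, 6, 7], [3, 8], [4]].

So P = [[1, 2, 5, 6, 7], [3, 8], [4]], Q = [[1, 2, 3, 5, 7], [4, 8], [6]].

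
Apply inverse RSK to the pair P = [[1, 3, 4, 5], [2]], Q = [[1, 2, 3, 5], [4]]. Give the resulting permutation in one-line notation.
Reverse the RSK construction: for i from n down to 1, find the cell of Q containing i, remove the entry at that cell from P, and reverse-bump it up through P; the value ejected from row 1 is w(i).

Step i=5: Q has 5 at row 1, column 4; remove that cell from P, ejecting 5. So w(5) = 5. P is now [[1, 3, 4], [2]].
Step i=4: Q has 4 at row 2, column 1; remove 2 from row 2 of P and reverse-bump: 2 enters row 1 and ejects 1. So w(4) = 1. P is now [[2, 3, 4]].
Step i=3: Q has 3 at row 1, column 3; remove that cell from P, ejecting 4. So w(3) = 4. P is now [[2, 3]].
Step i=2: Q has 2 at row 1, column 2; remove that cell from P, ejecting 3. So w(2) = 3. P is now [[2]].
Step i=1: Q has 1 at row 1, column 1; remove that cell from P, ejecting 2. So w(1) = 2. P is now [].

So w = 2 3 4 1 5.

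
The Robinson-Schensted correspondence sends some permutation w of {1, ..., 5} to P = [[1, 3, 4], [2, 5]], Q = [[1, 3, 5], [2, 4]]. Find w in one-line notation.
Reverse the RSK construction: for i from n down to 1, find the cell of Q containing i, remove the entry at that cell from P, and reverse-bump it up through P; the value ejected from row 1 is w(i).

Step i=5: Q has 5 at row 1, column 3; remove that cell from P, ejecting 4. So w(5) = 4. P is now [[1, 3], [2, 5]].
Step i=4: Q has 4 at row 2, column 2; remove 5 from row 2 of P and reverse-bump: 5 enters row 1 and ejects 3. So w(4) = 3. P is now [[1, 5], [2]].
Step i=3: Q has 3 at row 1, column 2; remove that cell from P, ejecting 5. So w(3) = 5. P is now [[1], [2]].
Step i=2: Q has 2 at row 2, column 1; remove 2 from row 2 of P and reverse-bump: 2 enters row 1 and ejects 1. So w(2) = 1. P is now [[2]].
Step i=1: Q has 1 at row 1, column 1; remove that cell from P, ejecting 2. So w(1) = 2. P is now [].

So w = 2 1 5 3 4.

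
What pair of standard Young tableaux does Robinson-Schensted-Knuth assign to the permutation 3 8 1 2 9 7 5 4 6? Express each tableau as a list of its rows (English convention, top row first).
Insert each entry of the permutation into P by Schensted row insertion, recording in Q the position of each new cell.

Insert 3: appended to row 1. P = [[3]].
Insert 8: appended to row 1. P = [[3, 8]].
Insert 1: 1 bumps 3 from row 1; 3 starts row 2. P = [[1, 8], [3]].
Insert 2: 2 bumps 8 from row 1; 8 appends to row 2. P = [[1, 2], [3, 8]].
Insert 9: appended to row 1. P = [[1, 2, 9], [3, 8]].
Insert 7: 7 bumps 9 from row 1; 9 appends to row 2. P = [[1, 2, 7], [3, 8, 9]].
Insert 5: 5 bumps 7 from row 1; 7 bumps 8 from row 2; 8 starts row 3. P = [[1, 2, 5], [3, 7, 9], [8]].
Insert 4: 4 bumps 5 from row 1; 5 bumps 7 from row 2; 7 bumps 8 from row 3; 8 starts row 4. P = [[1, 2, 4], [3, 5, 9], [7], [8]].
Insert 6: appended to row 1. P = [[1, 2, 4, 6], [3, 5, 9], [7], [8]].

So P = [[1, 2, 4, 6], [3, 5, 9], [7], [8]], Q = [[1, 2, 5, 9], [3, 4, 6], [7], [8]].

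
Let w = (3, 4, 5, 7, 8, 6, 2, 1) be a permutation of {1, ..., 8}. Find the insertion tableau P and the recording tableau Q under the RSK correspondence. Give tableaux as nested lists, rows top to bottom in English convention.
Insert each entry of the permutation into P by Schensted row insertion, recording in Q the position of each new cell.

Insert 3: appended to row 1. P = [[3]].
Insert 4: appended to row 1. P = [[3, 4]].
Insert 5: appended to row 1. P = [[3, 4, 5]].
Insert 7: appended to row 1. P = [[3, 4, 5, 7]].
Insert 8: appended to row 1. P = [[3, 4, 5, 7, 8]].
Insert 6: 6 bumps 7 from row 1; 7 starts row 2. P = [[3, 4, 5, 6, 8], [7]].
Insert 2: 2 bumps 3 from row 1; 3 bumps 7 from row 2; 7 starts row 3. P = [[2, 4, 5, 6, 8], [3], [7]].
Insert 1: 1 bumps 2 from row 1; 2 bumps 3 from row 2; 3 bumps 7 from row 3; 7 starts row 4. P = [[1, 4, 5, 6, 8], [2], [3], [7]].

So P = [[1, 4, 5, 6, 8], [2], [3], [7]], Q = [[1, 2, 3, 4, 5], [6], [7], [8]].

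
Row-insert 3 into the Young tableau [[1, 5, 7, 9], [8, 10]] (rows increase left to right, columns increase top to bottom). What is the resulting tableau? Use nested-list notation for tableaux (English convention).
In row 1, 3 replaces 5 (the leftmost entry greater than 3); 5 is bumped to row 2. In row 2, 5 replaces 8 (the leftmost entry greater than 5); 8 is bumped to row 3. 8 starts a new row 3. The new tableau is [[1, 3, 7, 9], [5, 10], [8]].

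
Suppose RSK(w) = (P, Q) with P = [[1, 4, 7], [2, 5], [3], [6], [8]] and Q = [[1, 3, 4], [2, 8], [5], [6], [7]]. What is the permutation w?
Reverse the RSK construction: for i from n down to 1, find the cell of Q containing i, remove the entry at that cell from P, and reverse-bump it up through P; the value ejected from row 1 is w(i).

Step i=8: Q has 8 at row 2, column 2; remove 5 from row 2 of P and reverse-bump: 5 enters row 1 and ejects 4. So w(8) = 4. P is now [[1, 5, 7], [2], [3], [6], [8]].
Step i=7: Q has 7 at row 5, column 1; remove 8 from row 5 of P and reverse-bump: 8 enters row 4 and ejects 6; 6 enters row 3 and ejects 3; 3 enters row 2 and ejects 2; 2 enters row 1 and ejects 1. So w(7) = 1. P is now [[2, 5, 7], [3], [6], [8]].
Step i=6: Q has 6 at row 4, column 1; remove 8 from row 4 of P and reverse-bump: 8 enters row 3 and ejects 6; 6 enters row 2 and ejects 3; 3 enters row 1 and ejects 2. So w(6) = 2. P is now [[3, 5, 7], [6], [8]].
Step i=5: Q has 5 at row 3, column 1; remove 8 from row 3 of P and reverse-bump: 8 enters row 2 and ejects 6; 6 enters row 1 and ejects 5. So w(5) = 5. P is now [[3, 6, 7], [8]].
Step i=4: Q has 4 at row 1, column 3; remove that cell from P, ejecting 7. So w(4) = 7. P is now [[3, 6], [8]].
Step i=3: Q has 3 at row 1, column 2; remove that cell from P, ejecting 6. So w(3) = 6. P is now [[3], [8]].
Step i=2: Q has 2 at row 2, column 1; remove 8 from row 2 of P and reverse-bump: 8 enters row 1 and ejects 3. So w(2) = 3. P is now [[8]].
Step i=1: Q has 1 at row 1, column 1; remove that cell from P, ejecting 8. So w(1) = 8. P is now [].

So w = 8 3 6 7 5 2 1 4.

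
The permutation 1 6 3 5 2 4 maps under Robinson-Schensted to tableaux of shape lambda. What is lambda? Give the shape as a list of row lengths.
Row-insert each entry into an empty tableau.

After inserting 1: P = [[1]].
After inserting 6: P = [[1, 6]].
After inserting 3: P = [[1, 3], [6]].
After inserting 5: P = [[1, 3, 5], [6]].
After inserting 2: P = [[1, 2, 5], [3], [6]].
After inserting 4: P = [[1, 2, 4], [3, 5], [6]].

The final insertion tableau P = [[1, 2, 4], [3, 5], [6]] has shape [3, 2, 1].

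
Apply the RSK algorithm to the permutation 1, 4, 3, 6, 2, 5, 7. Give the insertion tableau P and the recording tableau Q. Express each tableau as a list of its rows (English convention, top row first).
Insert each entry of the permutation into P by Schensted row insertion, recording in Q the position of each new cell.

Insert 1: appended to row 1. P = [[1]], Q = [[1]].
Insert 4: appended to row 1. P = [[1, 4]], Q = [[1, 2]].
Insert 3: 3 bumps 4 from row 1; 4 starts row 2. P = [[1, 3], [4]], Q = [[1, 2], [3]].
Insert 6: appended to row 1. P = [[1, 3, 6], [4]], Q = [[1, 2, 4], [3]].
Insert 2: 2 bumps 3 from row 1; 3 bumps 4 from row 2; 4 starts row 3. P = [[1, 2, 6], [3], [4]], Q = [[1, 2, 4], [3], [5]].
Insert 5: 5 bumps 6 from row 1; 6 appends to row 2. P = [[1, 2, 5], [3, 6], [4]], Q = [[1, 2, 4], [3, 6], [5]].
Insert 7: appended to row 1. P = [[1, 2, 5, 7], [3, 6], [4]], Q = [[1, 2, 4, 7], [3, 6], [5]].

So P = [[1, 2, 5, 7], [3, 6], [4]], Q = [[1, 2, 4, 7], [3, 6], [5]].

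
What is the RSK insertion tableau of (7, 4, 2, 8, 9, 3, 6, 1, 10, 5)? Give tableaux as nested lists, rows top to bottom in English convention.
Insert 7: appended to row 1. P = [[7]].
Insert 4: 4 bumps 7 from row 1; 7 starts row 2. P = [[4], [7]].
Insert 2: 2 bumps 4 from row 1; 4 bumps 7 from row 2; 7 starts row 3. P = [[2], [4], [7]].
Insert 8: appended to row 1. P = [[2, 8], [4], [7]].
Insert 9: appended to row 1. P = [[2, 8, 9], [4], [7]].
Insert 3: 3 bumps 8 from row 1; 8 appends to row 2. P = [[2, 3, 9], [4, 8], [7]].
Insert 6: 6 bumps 9 from row 1; 9 appends to row 2. P = [[2, 3, 6], [4, 8, 9], [7]].
Insert 1: 1 bumps 2 from row 1; 2 bumps 4 from row 2; 4 bumps 7 from row 3; 7 starts row 4. P = [[1, 3, 6], [2, 8, 9], [4], [7]].
Insert 10: appended to row 1. P = [[1, 3, 6, 10], [2, 8, 9], [4], [7]].
Insert 5: 5 bumps 6 from row 1; 6 bumps 8 from row 2; 8 appends to row 3. P = [[1, 3, 5, 10], [2, 6, 9], [4, 8], [7]].

So P = [[1, 3, 5, 10], [2, 6, 9], [4, 8], [7]].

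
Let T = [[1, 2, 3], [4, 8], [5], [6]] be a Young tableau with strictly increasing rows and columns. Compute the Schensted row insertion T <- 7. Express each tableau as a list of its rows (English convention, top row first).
[[1, 2, 3, 7], [4, 8], [5], [6]]

7 is larger than every entry of row 1, so it is appended to row 1. The new tableau is [[1, 2, 3, 7], [4, 8], [5], [6]].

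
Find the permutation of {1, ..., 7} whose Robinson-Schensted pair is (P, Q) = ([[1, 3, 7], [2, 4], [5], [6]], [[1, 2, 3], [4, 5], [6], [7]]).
Reverse the RSK construction: for i from n down to 1, find the cell of Q containing i, remove the entry at that cell from P, and reverse-bump it up through P; the value ejected from row 1 is w(i).

Step i=7: Q has 7 at row 4, column 1; remove 6 from row 4 of P and reverse-bump: 6 enters row 3 and ejects 5; 5 enters row 2 and ejects 4; 4 enters row 1 and ejects 3. So w(7) = 3. P is now [[1, 4, 7], [2, 5], [6]].
Step i=6: Q has 6 at row 3, column 1; remove 6 from row 3 of P and reverse-bump: 6 enters row 2 and ejects 5; 5 enters row 1 and ejects 4. So w(6) = 4. P is now [[1, 5, 7], [2, 6]].
Step i=5: Q has 5 at row 2, column 2; remove 6 from row 2 of P and reverse-bump: 6 enters row 1 and ejects 5. So w(5) = 5. P is now [[1, 6, 7], [2]].
Step i=4: Q has 4 at row 2, column 1; remove 2 from row 2 of P and reverse-bump: 2 enters row 1 and ejects 1. So w(4) = 1. P is now [[2, 6, 7]].
Step i=3: Q has 3 at row 1, column 3; remove that cell from P, ejecting 7. So w(3) = 7. P is now [[2, 6]].
Step i=2: Q has 2 at row 1, column 2; remove that cell from P, ejecting 6. So w(2) = 6. P is now [[2]].
Step i=1: Q has 1 at row 1, column 1; remove that cell from P, ejecting 2. So w(1) = 2. P is now [].

So w = 2 6 7 1 5 4 3.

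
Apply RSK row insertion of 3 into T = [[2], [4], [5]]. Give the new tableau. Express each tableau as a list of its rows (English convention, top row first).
[[2, 3], [4], [5]]

3 is larger than every entry of row 1, so it is appended to row 1. The new tableau is [[2, 3], [4], [5]].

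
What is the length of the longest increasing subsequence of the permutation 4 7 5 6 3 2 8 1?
4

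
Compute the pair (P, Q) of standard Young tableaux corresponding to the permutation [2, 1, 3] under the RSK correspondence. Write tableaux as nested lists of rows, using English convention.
Insert each entry of the permutation into P by Schensted row insertion, recording in Q the position of each new cell.

Insert 2: appended to row 1. P = [[2]].
Insert 1: 1 bumps 2 from row 1; 2 starts row 2. P = [[1], [2]].
Insert 3: appended to row 1. P = [[1, 3], [2]].

So P = [[1, 3], [2]], Q = [[1, 3], [2]].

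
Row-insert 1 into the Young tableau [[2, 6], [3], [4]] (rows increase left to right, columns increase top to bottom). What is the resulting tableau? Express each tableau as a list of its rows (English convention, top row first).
[[1, 6], [2], [3], [4]]

In row 1, 1 replaces 2 (the leftmost entry greater than 1); 2 is bumped to row 2. In row 2, 2 replaces 3 (the leftmost entry greater than 2); 3 is bumped to row 3. In row 3, 3 replaces 4 (the leftmost entry greater than 3); 4 is bumped to row 4. 4 starts a new row 4. The new tableau is [[1, 6], [2], [3], [4]].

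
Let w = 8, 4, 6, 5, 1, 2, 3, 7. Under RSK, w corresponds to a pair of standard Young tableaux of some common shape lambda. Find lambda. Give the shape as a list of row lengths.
[4, 2, 1, 1]

Row-insert each entry into an empty tableau.

After inserting 8: P = [[8]].
After inserting 4: P = [[4], [8]].
After inserting 6: P = [[4, 6], [8]].
After inserting 5: P = [[4, 5], [6], [8]].
After inserting 1: P = [[1, 5], [4], [6], [8]].
After inserting 2: P = [[1, 2], [4, 5], [6], [8]].
After inserting 3: P = [[1, 2, 3], [4, 5], [6], [8]].
After inserting 7: P = [[1, 2, 3, 7], [4, 5], [6], [8]].

The final insertion tableau P = [[1, 2, 3, 7], [4, 5], [6], [8]] has shape [4, 2, 1, 1].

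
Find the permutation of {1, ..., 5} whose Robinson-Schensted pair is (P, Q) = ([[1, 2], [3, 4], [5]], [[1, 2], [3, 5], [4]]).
Reverse RSK: for i = n, n-1, ..., 1, locate i in Q, remove the corresponding corner cell from P, and reverse-bump its entry up through P; the value ejected from row 1 is w(i).

So w = 3 5 4 1 2.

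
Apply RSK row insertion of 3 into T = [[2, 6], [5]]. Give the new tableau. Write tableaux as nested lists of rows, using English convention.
[[2, 3], [5, 6]]

In row 1, 3 replaces 6 (the leftmost entry greater than 3); 6 is bumped to row 2. 6 is appended to row 2. The new tableau is [[2, 3], [5, 6]].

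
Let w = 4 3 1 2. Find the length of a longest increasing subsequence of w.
2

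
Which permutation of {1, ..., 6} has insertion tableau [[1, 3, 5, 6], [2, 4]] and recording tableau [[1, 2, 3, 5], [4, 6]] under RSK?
2 4 5 1 6 3

Reverse the RSK construction: for i from n down to 1, find the cell of Q containing i, remove the entry at that cell from P, and reverse-bump it up through P; the value ejected from row 1 is w(i).

Step i=6: Q has 6 at row 2, column 2; remove 4 from row 2 of P and reverse-bump: 4 enters row 1 and ejects 3. So w(6) = 3. P is now [[1, 4, 5, 6], [2]].
Step i=5: Q has 5 at row 1, column 4; remove that cell from P, ejecting 6. So w(5) = 6. P is now [[1, 4, 5], [2]].
Step i=4: Q has 4 at row 2, column 1; remove 2 from row 2 of P and reverse-bump: 2 enters row 1 and ejects 1. So w(4) = 1. P is now [[2, 4, 5]].
Step i=3: Q has 3 at row 1, column 3; remove that cell from P, ejecting 5. So w(3) = 5. P is now [[2, 4]].
Step i=2: Q has 2 at row 1, column 2; remove that cell from P, ejecting 4. So w(2) = 4. P is now [[2]].
Step i=1: Q has 1 at row 1, column 1; remove that cell from P, ejecting 2. So w(1) = 2. P is now [].

So w = 2 4 5 1 6 3.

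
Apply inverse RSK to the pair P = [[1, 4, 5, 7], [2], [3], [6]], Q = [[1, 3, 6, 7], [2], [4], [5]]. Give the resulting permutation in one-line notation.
Reverse the RSK construction: for i from n down to 1, find the cell of Q containing i, remove the entry at that cell from P, and reverse-bump it up through P; the value ejected from row 1 is w(i).

Step i=7: Q has 7 at row 1, column 4; remove that cell from P, ejecting 7. So w(7) = 7. P is now [[1, 4, 5], [2], [3], [6]].
Step i=6: Q has 6 at row 1, column 3; remove that cell from P, ejecting 5. So w(6) = 5. P is now [[1, 4], [2], [3], [6]].
Step i=5: Q has 5 at row 4, column 1; remove 6 from row 4 of P and reverse-bump: 6 enters row 3 and ejects 3; 3 enters row 2 and ejects 2; 2 enters row 1 and ejects 1. So w(5) = 1. P is now [[2, 4], [3], [6]].
Step i=4: Q has 4 at row 3, column 1; remove 6 from row 3 of P and reverse-bump: 6 enters row 2 and ejects 3; 3 enters row 1 and ejects 2. So w(4) = 2. P is now [[3, 4], [6]].
Step i=3: Q has 3 at row 1, column 2; remove that cell from P, ejecting 4. So w(3) = 4. P is now [[3], [6]].
Step i=2: Q has 2 at row 2, column 1; remove 6 from row 2 of P and reverse-bump: 6 enters row 1 and ejects 3. So w(2) = 3. P is now [[6]].
Step i=1: Q has 1 at row 1, column 1; remove that cell from P, ejecting 6. So w(1) = 6. P is now [].

So w = 6 3 4 2 1 5 7.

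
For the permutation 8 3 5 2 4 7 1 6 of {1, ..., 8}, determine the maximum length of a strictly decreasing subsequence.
4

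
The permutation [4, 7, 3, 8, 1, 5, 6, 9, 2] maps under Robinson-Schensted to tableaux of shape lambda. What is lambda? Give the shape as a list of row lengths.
RSK row insertion gives P = [[1, 2, 6, 9], [3, 5, 8], [4, 7]], which has shape [4, 3, 2].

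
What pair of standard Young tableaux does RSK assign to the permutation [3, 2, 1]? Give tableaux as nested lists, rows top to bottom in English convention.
Insert each entry of the permutation into P by Schensted row insertion, recording in Q the position of each new cell.

Insert 3: appended to row 1. P = [[3]], Q = [[1]].
Insert 2: 2 bumps 3 from row 1; 3 starts row 2. P = [[2], [3]], Q = [[1], [2]].
Insert 1: 1 bumps 2 from row 1; 2 bumps 3 from row 2; 3 starts row 3. P = [[1], [2], [3]], Q = [[1], [2], [3]].

So P = [[1], [2], [3]], Q = [[1], [2], [3]].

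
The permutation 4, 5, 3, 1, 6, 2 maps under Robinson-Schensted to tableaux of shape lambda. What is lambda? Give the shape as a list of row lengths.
[3, 2, 1]

Row-insert each entry into an empty tableau.

After inserting 4: P = [[4]].
After inserting 5: P = [[4, 5]].
After inserting 3: P = [[3, 5], [4]].
After inserting 1: P = [[1, 5], [3], [4]].
After inserting 6: P = [[1, 5, 6], [3], [4]].
After inserting 2: P = [[1, 2, 6], [3, 5], [4]].

The final insertion tableau P = [[1, 2, 6], [3, 5], [4]] has shape [3, 2, 1].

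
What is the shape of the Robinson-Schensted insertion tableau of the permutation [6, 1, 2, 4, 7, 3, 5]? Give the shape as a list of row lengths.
Row-insert each entry into an empty tableau.

After inserting 6: P = [[6]].
After inserting 1: P = [[1], [6]].
After inserting 2: P = [[1, 2], [6]].
After inserting 4: P = [[1, 2, 4], [6]].
After inserting 7: P = [[1, 2, 4, 7], [6]].
After inserting 3: P = [[1, 2, 3, 7], [4], [6]].
After inserting 5: P = [[1, 2, 3, 5], [4, 7], [6]].

The final insertion tableau P = [[1, 2, 3, 5], [4, 7], [6]] has shape [4, 2, 1].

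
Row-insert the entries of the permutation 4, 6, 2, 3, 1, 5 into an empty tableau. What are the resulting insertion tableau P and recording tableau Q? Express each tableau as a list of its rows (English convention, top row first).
Insert each entry of the permutation into P by Schensted row insertion, recording in Q the position of each new cell.

Insert 4: appended to row 1. P = [[4]].
Insert 6: appended to row 1. P = [[4, 6]].
Insert 2: 2 bumps 4 from row 1; 4 starts row 2. P = [[2, 6], [4]].
Insert 3: 3 bumps 6 from row 1; 6 appends to row 2. P = [[2, 3], [4, 6]].
Insert 1: 1 bumps 2 from row 1; 2 bumps 4 from row 2; 4 starts row 3. P = [[1, 3], [2, 6], [4]].
Insert 5: appended to row 1. P = [[1, 3, 5], [2, 6], [4]].

So P = [[1, 3, 5], [2, 6], [4]], Q = [[1, 2, 6], [3, 4], [5]].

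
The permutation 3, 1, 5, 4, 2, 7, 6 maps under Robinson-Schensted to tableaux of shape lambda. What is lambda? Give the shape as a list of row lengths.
[3, 3, 1]

RSK row insertion gives P = [[1, 2, 6], [3, 4, 7], [5]], which has shape [3, 3, 1].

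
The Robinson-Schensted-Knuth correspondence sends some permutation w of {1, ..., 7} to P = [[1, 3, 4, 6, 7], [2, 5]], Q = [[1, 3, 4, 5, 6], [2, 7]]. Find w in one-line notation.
2 1 3 5 6 7 4

Reverse the RSK construction: for i from n down to 1, find the cell of Q containing i, remove the entry at that cell from P, and reverse-bump it up through P; the value ejected from row 1 is w(i).

Step i=7: Q has 7 at row 2, column 2; remove 5 from row 2 of P and reverse-bump: 5 enters row 1 and ejects 4. So w(7) = 4. P is now [[1, 3, 5, 6, 7], [2]].
Step i=6: Q has 6 at row 1, column 5; remove that cell from P, ejecting 7. So w(6) = 7. P is now [[1, 3, 5, 6], [2]].
Step i=5: Q has 5 at row 1, column 4; remove that cell from P, ejecting 6. So w(5) = 6. P is now [[1, 3, 5], [2]].
Step i=4: Q has 4 at row 1, column 3; remove that cell from P, ejecting 5. So w(4) = 5. P is now [[1, 3], [2]].
Step i=3: Q has 3 at row 1, column 2; remove that cell from P, ejecting 3. So w(3) = 3. P is now [[1], [2]].
Step i=2: Q has 2 at row 2, column 1; remove 2 from row 2 of P and reverse-bump: 2 enters row 1 and ejects 1. So w(2) = 1. P is now [[2]].
Step i=1: Q has 1 at row 1, column 1; remove that cell from P, ejecting 2. So w(1) = 2. P is now [].

So w = 2 1 3 5 6 7 4.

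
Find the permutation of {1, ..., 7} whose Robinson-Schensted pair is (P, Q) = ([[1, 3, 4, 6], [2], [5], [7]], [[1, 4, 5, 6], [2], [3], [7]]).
7 5 2 3 4 6 1

Reverse the RSK construction: for i from n down to 1, find the cell of Q containing i, remove the entry at that cell from P, and reverse-bump it up through P; the value ejected from row 1 is w(i).

Step i=7: Q has 7 at row 4, column 1; remove 7 from row 4 of P and reverse-bump: 7 enters row 3 and ejects 5; 5 enters row 2 and ejects 2; 2 enters row 1 and ejects 1. So w(7) = 1. P is now [[2, 3, 4, 6], [5], [7]].
Step i=6: Q has 6 at row 1, column 4; remove that cell from P, ejecting 6. So w(6) = 6. P is now [[2, 3, 4], [5], [7]].
Step i=5: Q has 5 at row 1, column 3; remove that cell from P, ejecting 4. So w(5) = 4. P is now [[2, 3], [5], [7]].
Step i=4: Q has 4 at row 1, column 2; remove that cell from P, ejecting 3. So w(4) = 3. P is now [[2], [5], [7]].
Step i=3: Q has 3 at row 3, column 1; remove 7 from row 3 of P and reverse-bump: 7 enters row 2 and ejects 5; 5 enters row 1 and ejects 2. So w(3) = 2. P is now [[5], [7]].
Step i=2: Q has 2 at row 2, column 1; remove 7 from row 2 of P and reverse-bump: 7 enters row 1 and ejects 5. So w(2) = 5. P is now [[7]].
Step i=1: Q has 1 at row 1, column 1; remove that cell from P, ejecting 7. So w(1) = 7. P is now [].

So w = 7 5 2 3 4 6 1.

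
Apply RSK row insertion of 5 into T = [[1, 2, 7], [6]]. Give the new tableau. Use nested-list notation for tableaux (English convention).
In row 1, 5 replaces 7 (the leftmost entry greater than 5); 7 is bumped to row 2. 7 is appended to row 2. The new tableau is [[1, 2, 5], [6, 7]].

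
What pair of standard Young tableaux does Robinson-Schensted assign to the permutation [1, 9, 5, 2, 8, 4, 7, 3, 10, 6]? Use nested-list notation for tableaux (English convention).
Insert each entry of the permutation into P by Schensted row insertion, recording in Q the position of each new cell.

After inserting 1: P = [[1]].
After inserting 9: P = [[1, 9]].
After inserting 5: P = [[1, 5], [9]].
After inserting 2: P = [[1, 2], [5], [9]].
After inserting 8: P = [[1, 2, 8], [5], [9]].
After inserting 4: P = [[1, 2, 4], [5, 8], [9]].
After inserting 7: P = [[1, 2, 4, 7], [5, 8], [9]].
After inserting 3: P = [[1, 2, 3, 7], [4, 8], [5], [9]].
After inserting 10: P = [[1, 2, 3, 7, 10], [4, 8], [5], [9]].
After inserting 6: P = [[1, 2, 3, 6, 10], [4, 7], [5, 8], [9]].

So P = [[1, 2, 3, 6, 10], [4, 7], [5, 8], [9]], Q = [[1, 2, 5, 7, 9], [3, 6], [4, 10], [8]].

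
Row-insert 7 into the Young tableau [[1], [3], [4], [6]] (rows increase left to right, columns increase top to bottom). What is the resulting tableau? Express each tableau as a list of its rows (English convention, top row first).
7 is larger than every entry of row 1, so it is appended to row 1. The new tableau is [[1, 7], [3], [4], [6]].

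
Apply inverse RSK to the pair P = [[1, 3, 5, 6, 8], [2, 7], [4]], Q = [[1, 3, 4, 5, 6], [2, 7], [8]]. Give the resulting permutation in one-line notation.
Reverse RSK: for i = n, n-1, ..., 1, locate i in Q, remove the corresponding corner cell from P, and reverse-bump its entry up through P; the value ejected from row 1 is w(i).

So w = 4 2 3 5 7 8 6 1.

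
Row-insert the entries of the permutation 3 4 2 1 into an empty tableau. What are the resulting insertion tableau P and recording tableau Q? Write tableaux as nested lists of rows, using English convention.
Insert each entry of the permutation into P by Schensted row insertion, recording in Q the position of each new cell.

Insert 3: appended to row 1. P = [[3]], Q = [[1]].
Insert 4: appended to row 1. P = [[3, 4]], Q = [[1, 2]].
Insert 2: 2 bumps 3 from row 1; 3 starts row 2. P = [[2, 4], [3]], Q = [[1, 2], [3]].
Insert 1: 1 bumps 2 from row 1; 2 bumps 3 from row 2; 3 starts row 3. P = [[1, 4], [2], [3]], Q = [[1, 2], [3], [4]].

So P = [[1, 4], [2], [3]], Q = [[1, 2], [3], [4]].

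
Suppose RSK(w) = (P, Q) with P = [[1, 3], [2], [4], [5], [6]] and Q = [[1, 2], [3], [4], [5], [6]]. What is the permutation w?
2 6 5 4 3 1

Reverse the RSK construction: for i from n down to 1, find the cell of Q containing i, remove the entry at that cell from P, and reverse-bump it up through P; the value ejected from row 1 is w(i).

Step i=6: Q has 6 at row 5, column 1; remove 6 from row 5 of P and reverse-bump: 6 enters row 4 and ejects 5; 5 enters row 3 and ejects 4; 4 enters row 2 and ejects 2; 2 enters row 1 and ejects 1. So w(6) = 1. P is now [[2, 3], [4], [5], [6]].
Step i=5: Q has 5 at row 4, column 1; remove 6 from row 4 of P and reverse-bump: 6 enters row 3 and ejects 5; 5 enters row 2 and ejects 4; 4 enters row 1 and ejects 3. So w(5) = 3. P is now [[2, 4], [5], [6]].
Step i=4: Q has 4 at row 3, column 1; remove 6 from row 3 of P and reverse-bump: 6 enters row 2 and ejects 5; 5 enters row 1 and ejects 4. So w(4) = 4. P is now [[2, 5], [6]].
Step i=3: Q has 3 at row 2, column 1; remove 6 from row 2 of P and reverse-bump: 6 enters row 1 and ejects 5. So w(3) = 5. P is now [[2, 6]].
Step i=2: Q has 2 at row 1, column 2; remove that cell from P, ejecting 6. So w(2) = 6. P is now [[2]].
Step i=1: Q has 1 at row 1, column 1; remove that cell from P, ejecting 2. So w(1) = 2. P is now [].

So w = 2 6 5 4 3 1.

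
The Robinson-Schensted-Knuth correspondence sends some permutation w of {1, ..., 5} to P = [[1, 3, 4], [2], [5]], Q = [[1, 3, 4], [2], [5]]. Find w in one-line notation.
Reverse the RSK construction: for i from n down to 1, find the cell of Q containing i, remove the entry at that cell from P, and reverse-bump it up through P; the value ejected from row 1 is w(i).

Step i=5: Q has 5 at row 3, column 1; remove 5 from row 3 of P and reverse-bump: 5 enters row 2 and ejects 2; 2 enters row 1 and ejects 1. So w(5) = 1. P is now [[2, 3, 4], [5]].
Step i=4: Q has 4 at row 1, column 3; remove that cell from P, ejecting 4. So w(4) = 4. P is now [[2, 3], [5]].
Step i=3: Q has 3 at row 1, column 2; remove that cell from P, ejecting 3. So w(3) = 3. P is now [[2], [5]].
Step i=2: Q has 2 at row 2, column 1; remove 5 from row 2 of P and reverse-bump: 5 enters row 1 and ejects 2. So w(2) = 2. P is now [[5]].
Step i=1: Q has 1 at row 1, column 1; remove that cell from P, ejecting 5. So w(1) = 5. P is now [].

So w = 5 2 3 4 1.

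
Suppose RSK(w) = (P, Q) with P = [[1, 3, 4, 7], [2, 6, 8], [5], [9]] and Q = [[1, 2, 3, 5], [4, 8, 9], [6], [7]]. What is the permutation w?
2 5 9 6 8 3 1 4 7

Reverse the RSK construction: for i from n down to 1, find the cell of Q containing i, remove the entry at that cell from P, and reverse-bump it up through P; the value ejected from row 1 is w(i).

Step i=9: Q has 9 at row 2, column 3; remove 8 from row 2 of P and reverse-bump: 8 enters row 1 and ejects 7. So w(9) = 7. P is now [[1, 3, 4, 8], [2, 6], [5], [9]].
Step i=8: Q has 8 at row 2, column 2; remove 6 from row 2 of P and reverse-bump: 6 enters row 1 and ejects 4. So w(8) = 4. P is now [[1, 3, 6, 8], [2], [5], [9]].
Step i=7: Q has 7 at row 4, column 1; remove 9 from row 4 of P and reverse-bump: 9 enters row 3 and ejects 5; 5 enters row 2 and ejects 2; 2 enters row 1 and ejects 1. So w(7) = 1. P is now [[2, 3, 6, 8], [5], [9]].
Step i=6: Q has 6 at row 3, column 1; remove 9 from row 3 of P and reverse-bump: 9 enters row 2 and ejects 5; 5 enters row 1 and ejects 3. So w(6) = 3. P is now [[2, 5, 6, 8], [9]].
Step i=5: Q has 5 at row 1, column 4; remove that cell from P, ejecting 8. So w(5) = 8. P is now [[2, 5, 6], [9]].
Step i=4: Q has 4 at row 2, column 1; remove 9 from row 2 of P and reverse-bump: 9 enters row 1 and ejects 6. So w(4) = 6. P is now [[2, 5, 9]].
Step i=3: Q has 3 at row 1, column 3; remove that cell from P, ejecting 9. So w(3) = 9. P is now [[2, 5]].
Step i=2: Q has 2 at row 1, column 2; remove that cell from P, ejecting 5. So w(2) = 5. P is now [[2]].
Step i=1: Q has 1 at row 1, column 1; remove that cell from P, ejecting 2. So w(1) = 2. P is now [].

So w = 2 5 9 6 8 3 1 4 7.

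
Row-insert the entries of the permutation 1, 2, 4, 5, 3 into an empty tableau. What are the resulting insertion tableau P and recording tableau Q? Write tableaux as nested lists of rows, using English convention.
P = [[1, 2, 3, 5], [4]], Q = [[1, 2, 3, 4], [5]]

Insert each entry of the permutation into P by Schensted row insertion, recording in Q the position of each new cell.

Insert 1: appended to row 1. P = [[1]].
Insert 2: appended to row 1. P = [[1, 2]].
Insert 4: appended to row 1. P = [[1, 2, 4]].
Insert 5: appended to row 1. P = [[1, 2, 4, 5]].
Insert 3: 3 bumps 4 from row 1; 4 starts row 2. P = [[1, 2, 3, 5], [4]].

So P = [[1, 2, 3, 5], [4]], Q = [[1, 2, 3, 4], [5]].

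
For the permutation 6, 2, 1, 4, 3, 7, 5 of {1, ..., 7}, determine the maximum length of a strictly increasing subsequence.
3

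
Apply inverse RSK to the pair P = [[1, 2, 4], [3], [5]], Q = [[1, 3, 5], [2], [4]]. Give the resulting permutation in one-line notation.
5 1 3 2 4

Reverse the RSK construction: for i from n down to 1, find the cell of Q containing i, remove the entry at that cell from P, and reverse-bump it up through P; the value ejected from row 1 is w(i).

Step i=5: Q has 5 at row 1, column 3; remove that cell from P, ejecting 4. So w(5) = 4. P is now [[1, 2], [3], [5]].
Step i=4: Q has 4 at row 3, column 1; remove 5 from row 3 of P and reverse-bump: 5 enters row 2 and ejects 3; 3 enters row 1 and ejects 2. So w(4) = 2. P is now [[1, 3], [5]].
Step i=3: Q has 3 at row 1, column 2; remove that cell from P, ejecting 3. So w(3) = 3. P is now [[1], [5]].
Step i=2: Q has 2 at row 2, column 1; remove 5 from row 2 of P and reverse-bump: 5 enters row 1 and ejects 1. So w(2) = 1. P is now [[5]].
Step i=1: Q has 1 at row 1, column 1; remove that cell from P, ejecting 5. So w(1) = 5. P is now [].

So w = 5 1 3 2 4.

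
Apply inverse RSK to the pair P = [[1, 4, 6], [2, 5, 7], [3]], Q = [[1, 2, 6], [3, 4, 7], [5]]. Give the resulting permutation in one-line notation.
Reverse RSK: for i = n, n-1, ..., 1, locate i in Q, remove the corresponding corner cell from P, and reverse-bump its entry up through P; the value ejected from row 1 is w(i).

So w = 3 5 2 4 1 7 6.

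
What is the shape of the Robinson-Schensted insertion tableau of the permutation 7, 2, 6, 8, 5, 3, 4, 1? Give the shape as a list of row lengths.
[3, 2, 1, 1, 1]

RSK row insertion gives P = [[1, 3, 4], [2, 8], [5], [6], [7]], which has shape [3, 2, 1, 1, 1].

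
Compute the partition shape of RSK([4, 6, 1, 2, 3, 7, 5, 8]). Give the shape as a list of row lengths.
[5, 3]

Row-insert each entry into an empty tableau.

After inserting 4: P = [[4]].
After inserting 6: P = [[4, 6]].
After inserting 1: P = [[1, 6], [4]].
After inserting 2: P = [[1, 2], [4, 6]].
After inserting 3: P = [[1, 2, 3], [4, 6]].
After inserting 7: P = [[1, 2, 3, 7], [4, 6]].
After inserting 5: P = [[1, 2, 3, 5], [4, 6, 7]].
After inserting 8: P = [[1, 2, 3, 5, 8], [4, 6, 7]].

The final insertion tableau P = [[1, 2, 3, 5, 8], [4, 6, 7]] has shape [5, 3].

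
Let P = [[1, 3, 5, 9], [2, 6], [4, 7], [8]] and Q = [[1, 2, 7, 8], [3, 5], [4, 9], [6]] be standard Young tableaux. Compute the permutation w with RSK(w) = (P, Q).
4 8 7 2 3 1 6 9 5

Reverse the RSK construction: for i from n down to 1, find the cell of Q containing i, remove the entry at that cell from P, and reverse-bump it up through P; the value ejected from row 1 is w(i).

Step i=9: Q has 9 at row 3, column 2; remove 7 from row 3 of P and reverse-bump: 7 enters row 2 and ejects 6; 6 enters row 1 and ejects 5. So w(9) = 5. P is now [[1, 3, 6, 9], [2, 7], [4], [8]].
Step i=8: Q has 8 at row 1, column 4; remove that cell from P, ejecting 9. So w(8) = 9. P is now [[1, 3, 6], [2, 7], [4], [8]].
Step i=7: Q has 7 at row 1, column 3; remove that cell from P, ejecting 6. So w(7) = 6. P is now [[1, 3], [2, 7], [4], [8]].
Step i=6: Q has 6 at row 4, column 1; remove 8 from row 4 of P and reverse-bump: 8 enters row 3 and ejects 4; 4 enters row 2 and ejects 2; 2 enters row 1 and ejects 1. So w(6) = 1. P is now [[2, 3], [4, 7], [8]].
Step i=5: Q has 5 at row 2, column 2; remove 7 from row 2 of P and reverse-bump: 7 enters row 1 and ejects 3. So w(5) = 3. P is now [[2, 7], [4], [8]].
Step i=4: Q has 4 at row 3, column 1; remove 8 from row 3 of P and reverse-bump: 8 enters row 2 and ejects 4; 4 enters row 1 and ejects 2. So w(4) = 2. P is now [[4, 7], [8]].
Step i=3: Q has 3 at row 2, column 1; remove 8 from row 2 of P and reverse-bump: 8 enters row 1 and ejects 7. So w(3) = 7. P is now [[4, 8]].
Step i=2: Q has 2 at row 1, column 2; remove that cell from P, ejecting 8. So w(2) = 8. P is now [[4]].
Step i=1: Q has 1 at row 1, column 1; remove that cell from P, ejecting 4. So w(1) = 4. P is now [].

So w = 4 8 7 2 3 1 6 9 5.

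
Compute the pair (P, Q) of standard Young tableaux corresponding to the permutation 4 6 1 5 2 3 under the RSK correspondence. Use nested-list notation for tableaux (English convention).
P = [[1, 2, 3], [4, 5], [6]], Q = [[1, 2, 6], [3, 4], [5]]

Insert each entry of the permutation into P by Schensted row insertion, recording in Q the position of each new cell.

Insert 4: appended to row 1. P = [[4]].
Insert 6: appended to row 1. P = [[4, 6]].
Insert 1: 1 bumps 4 from row 1; 4 starts row 2. P = [[1, 6], [4]].
Insert 5: 5 bumps 6 from row 1; 6 appends to row 2. P = [[1, 5], [4, 6]].
Insert 2: 2 bumps 5 from row 1; 5 bumps 6 from row 2; 6 starts row 3. P = [[1, 2], [4, 5], [6]].
Insert 3: appended to row 1. P = [[1, 2, 3], [4, 5], [6]].

So P = [[1, 2, 3], [4, 5], [6]], Q = [[1, 2, 6], [3, 4], [5]].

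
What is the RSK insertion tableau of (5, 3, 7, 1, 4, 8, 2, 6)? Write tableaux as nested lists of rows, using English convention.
Insert 5: appended to row 1. P = [[5]].
Insert 3: 3 bumps 5 from row 1; 5 starts row 2. P = [[3], [5]].
Insert 7: appended to row 1. P = [[3, 7], [5]].
Insert 1: 1 bumps 3 from row 1; 3 bumps 5 from row 2; 5 starts row 3. P = [[1, 7], [3], [5]].
Insert 4: 4 bumps 7 from row 1; 7 appends to row 2. P = [[1, 4], [3, 7], [5]].
Insert 8: appended to row 1. P = [[1, 4, 8], [3, 7], [5]].
Insert 2: 2 bumps 4 from row 1; 4 bumps 7 from row 2; 7 appends to row 3. P = [[1, 2, 8], [3, 4], [5, 7]].
Insert 6: 6 bumps 8 from row 1; 8 appends to row 2. P = [[1, 2, 6], [3, 4, 8], [5, 7]].

So P = [[1, 2, 6], [3, 4, 8], [5, 7]].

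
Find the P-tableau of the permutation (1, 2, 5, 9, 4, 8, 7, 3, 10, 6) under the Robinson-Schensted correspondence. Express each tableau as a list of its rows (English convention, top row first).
P = [[1, 2, 3, 6, 10], [4, 7], [5, 8], [9]]

Insert 1: appended to row 1. P = [[1]].
Insert 2: appended to row 1. P = [[1, 2]].
Insert 5: appended to row 1. P = [[1, 2, 5]].
Insert 9: appended to row 1. P = [[1, 2, 5, 9]].
Insert 4: 4 bumps 5 from row 1; 5 starts row 2. P = [[1, 2, 4, 9], [5]].
Insert 8: 8 bumps 9 from row 1; 9 appends to row 2. P = [[1, 2, 4, 8], [5, 9]].
Insert 7: 7 bumps 8 from row 1; 8 bumps 9 from row 2; 9 starts row 3. P = [[1, 2, 4, 7], [5, 8], [9]].
Insert 3: 3 bumps 4 from row 1; 4 bumps 5 from row 2; 5 bumps 9 from row 3; 9 starts row 4. P = [[1, 2, 3, 7], [4, 8], [5], [9]].
Insert 10: appended to row 1. P = [[1, 2, 3, 7, 10], [4, 8], [5], [9]].
Insert 6: 6 bumps 7 from row 1; 7 bumps 8 from row 2; 8 appends to row 3. P = [[1, 2, 3, 6, 10], [4, 7], [5, 8], [9]].

So P = [[1, 2, 3, 6, 10], [4, 7], [5, 8], [9]].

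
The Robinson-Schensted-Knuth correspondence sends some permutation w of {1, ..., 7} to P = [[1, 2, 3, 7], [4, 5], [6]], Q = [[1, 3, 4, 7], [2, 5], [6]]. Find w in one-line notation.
Reverse the RSK construction: for i from n down to 1, find the cell of Q containing i, remove the entry at that cell from P, and reverse-bump it up through P; the value ejected from row 1 is w(i).

Step i=7: Q has 7 at row 1, column 4; remove that cell from P, ejecting 7. So w(7) = 7. P is now [[1, 2, 3], [4, 5], [6]].
Step i=6: Q has 6 at row 3, column 1; remove 6 from row 3 of P and reverse-bump: 6 enters row 2 and ejects 5; 5 enters row 1 and ejects 3. So w(6) = 3. P is now [[1, 2, 5], [4, 6]].
Step i=5: Q has 5 at row 2, column 2; remove 6 from row 2 of P and reverse-bump: 6 enters row 1 and ejects 5. So w(5) = 5. P is now [[1, 2, 6], [4]].
Step i=4: Q has 4 at row 1, column 3; remove that cell from P, ejecting 6. So w(4) = 6. P is now [[1, 2], [4]].
Step i=3: Q has 3 at row 1, column 2; remove that cell from P, ejecting 2. So w(3) = 2. P is now [[1], [4]].
Step i=2: Q has 2 at row 2, column 1; remove 4 from row 2 of P and reverse-bump: 4 enters row 1 and ejects 1. So w(2) = 1. P is now [[4]].
Step i=1: Q has 1 at row 1, column 1; remove that cell from P, ejecting 4. So w(1) = 4. P is now [].

So w = 4 1 2 6 5 3 7.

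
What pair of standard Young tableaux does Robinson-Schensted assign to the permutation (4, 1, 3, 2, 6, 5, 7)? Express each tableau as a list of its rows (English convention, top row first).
Insert each entry of the permutation into P by Schensted row insertion, recording in Q the position of each new cell.

Insert 4: appended to row 1. P = [[4]].
Insert 1: 1 bumps 4 from row 1; 4 starts row 2. P = [[1], [4]].
Insert 3: appended to row 1. P = [[1, 3], [4]].
Insert 2: 2 bumps 3 from row 1; 3 bumps 4 from row 2; 4 starts row 3. P = [[1, 2], [3], [4]].
Insert 6: appended to row 1. P = [[1, 2, 6], [3], [4]].
Insert 5: 5 bumps 6 from row 1; 6 appends to row 2. P = [[1, 2, 5], [3, 6], [4]].
Insert 7: appended to row 1. P = [[1, 2, 5, 7], [3, 6], [4]].

So P = [[1, 2, 5, 7], [3, 6], [4]], Q = [[1, 3, 5, 7], [2, 6], [4]].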